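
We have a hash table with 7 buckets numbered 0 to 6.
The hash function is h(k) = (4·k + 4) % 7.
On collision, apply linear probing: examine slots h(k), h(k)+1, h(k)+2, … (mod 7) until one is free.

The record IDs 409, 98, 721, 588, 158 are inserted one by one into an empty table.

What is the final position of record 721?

Insert 409: h=2, slot 2 empty -> index 2.
Insert 98: h=4, slot 4 empty -> index 4.
Insert 721: h=4, slot 4 occupied -> index 5.
Insert 588: h=4, slots 4,5 occupied -> index 6.
Insert 158: h=6, slot 6 occupied -> index 0.
Table: [158, ., 409, ., 98, 721, 588]

5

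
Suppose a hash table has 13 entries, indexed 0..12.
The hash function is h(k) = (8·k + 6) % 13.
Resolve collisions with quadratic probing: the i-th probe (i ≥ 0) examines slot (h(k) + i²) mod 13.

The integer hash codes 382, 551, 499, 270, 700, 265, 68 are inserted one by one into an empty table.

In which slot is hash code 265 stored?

382 hashes to 7; slot 7 is free -> place at 7.
551 hashes to 7; 7 taken -> place at 8.
499 hashes to 7; 7,8 taken -> place at 11.
270 hashes to 8; 8 taken -> place at 9.
700 hashes to 3; slot 3 is free -> place at 3.
265 hashes to 7; 7,8,11,3 taken -> place at 10.
68 hashes to 4; slot 4 is free -> place at 4.
Table: [-, -, -, 700, 68, -, -, 382, 551, 270, 265, 499, -]

10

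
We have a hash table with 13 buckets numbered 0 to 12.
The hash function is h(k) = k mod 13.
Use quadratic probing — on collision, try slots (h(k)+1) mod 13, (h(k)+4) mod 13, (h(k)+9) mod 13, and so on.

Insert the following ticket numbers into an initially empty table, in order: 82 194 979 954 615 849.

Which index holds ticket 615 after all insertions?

Insert 82: h=4, slot 4 empty → index 4.
Insert 194: h=12, slot 12 empty → index 12.
Insert 979: h=4, slot 4 occupied → index 5.
Insert 954: h=5, slot 5 occupied → index 6.
Insert 615: h=4, slots 4,5 occupied → index 8.
Insert 849: h=4, slots 4,5,8 occupied → index 0.
Table: [849, _, _, _, 82, 979, 954, _, 615, _, _, _, 194]

8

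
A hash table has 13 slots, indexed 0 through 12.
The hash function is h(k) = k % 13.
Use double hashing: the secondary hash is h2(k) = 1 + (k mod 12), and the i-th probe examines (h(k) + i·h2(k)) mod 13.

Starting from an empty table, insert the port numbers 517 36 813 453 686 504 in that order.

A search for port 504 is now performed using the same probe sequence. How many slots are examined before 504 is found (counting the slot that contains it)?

3

517: h=10 → slot 10
36: h=10, h2=1, probe 10,11 → slot 11
813: h=7 → slot 7
453: h=11, h2=10, probe 11,8 → slot 8
686: h=10, h2=3, probe 10,0 → slot 0
504: h=10, h2=1, probe 10,11,12 → slot 12
Table: [686, -, -, -, -, -, -, 813, 453, -, 517, 36, 504]
Lookup 504: h=10, h2=1, probe 10,11,12 → found at 12.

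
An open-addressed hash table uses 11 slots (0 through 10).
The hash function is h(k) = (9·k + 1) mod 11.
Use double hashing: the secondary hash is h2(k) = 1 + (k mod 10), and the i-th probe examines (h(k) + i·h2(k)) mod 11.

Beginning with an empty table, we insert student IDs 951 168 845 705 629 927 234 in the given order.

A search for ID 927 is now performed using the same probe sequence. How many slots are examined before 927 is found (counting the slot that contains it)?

951 hashes to 2; slot 2 is free => place at 2.
168 hashes to 6; slot 6 is free => place at 6.
845 hashes to 5; slot 5 is free => place at 5.
705 hashes to 10; slot 10 is free => place at 10.
629 hashes to 8; slot 8 is free => place at 8.
927 hashes to 6, h2=8; 6 taken => place at 3.
234 hashes to 6, h2=5; 6 taken => place at 0.
Table: [234, _, 951, 927, _, 845, 168, _, 629, _, 705]
Lookup 927: h=6, h2=8, probe 6,3 → found at 3.

2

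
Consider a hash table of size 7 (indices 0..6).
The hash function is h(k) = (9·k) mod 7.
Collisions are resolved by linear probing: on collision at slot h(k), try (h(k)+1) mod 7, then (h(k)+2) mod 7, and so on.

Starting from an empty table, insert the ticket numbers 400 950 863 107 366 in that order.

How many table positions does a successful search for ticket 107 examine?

2

400 hashes to 2; slot 2 is free -> place at 2.
950 hashes to 3; slot 3 is free -> place at 3.
863 hashes to 4; slot 4 is free -> place at 4.
107 hashes to 4; 4 taken -> place at 5.
366 hashes to 4; 4,5 taken -> place at 6.
Table: [∅, ∅, 400, 950, 863, 107, 366]
Lookup 107: h=4, probe 4,5 → found at 5.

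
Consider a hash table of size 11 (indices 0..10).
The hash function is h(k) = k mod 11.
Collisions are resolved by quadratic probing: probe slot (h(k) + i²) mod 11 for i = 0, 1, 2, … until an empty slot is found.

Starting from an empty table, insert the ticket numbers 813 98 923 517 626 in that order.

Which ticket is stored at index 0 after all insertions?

Insert 813: h=10, slot 10 empty → index 10.
Insert 98: h=10, slot 10 occupied → index 0.
Insert 923: h=10, slots 10,0 occupied → index 3.
Insert 517: h=0, slot 0 occupied → index 1.
Insert 626: h=10, slots 10,0,3 occupied → index 8.
Table: [98, 517, ., 923, ., ., ., ., 626, ., 813]

98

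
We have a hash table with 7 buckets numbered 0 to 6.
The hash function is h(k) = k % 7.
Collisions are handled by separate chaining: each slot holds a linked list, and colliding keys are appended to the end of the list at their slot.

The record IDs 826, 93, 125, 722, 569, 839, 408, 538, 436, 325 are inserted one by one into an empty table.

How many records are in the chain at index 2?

4

826 -> bucket 0
93 -> bucket 2
125 -> bucket 6
722 -> bucket 1
569 -> bucket 2 (collision)
839 -> bucket 6 (collision)
408 -> bucket 2 (collision)
538 -> bucket 6 (collision)
436 -> bucket 2 (collision)
325 -> bucket 3
Final buckets:
0: 826
1: 722
2: 93 -> 569 -> 408 -> 436
3: 325
4: .
5: .
6: 125 -> 839 -> 538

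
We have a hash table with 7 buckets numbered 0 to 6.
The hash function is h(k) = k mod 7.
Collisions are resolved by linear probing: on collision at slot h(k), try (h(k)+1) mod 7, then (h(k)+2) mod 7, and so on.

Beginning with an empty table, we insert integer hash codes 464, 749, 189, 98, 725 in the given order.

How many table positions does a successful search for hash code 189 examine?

Insert 464: h=2, slot 2 empty -> index 2.
Insert 749: h=0, slot 0 empty -> index 0.
Insert 189: h=0, slot 0 occupied -> index 1.
Insert 98: h=0, slots 0,1,2 occupied -> index 3.
Insert 725: h=4, slot 4 empty -> index 4.
Table: [749, 189, 464, 98, 725, —, —]
Lookup 189: h=0, probe 0,1 → found at 1.

2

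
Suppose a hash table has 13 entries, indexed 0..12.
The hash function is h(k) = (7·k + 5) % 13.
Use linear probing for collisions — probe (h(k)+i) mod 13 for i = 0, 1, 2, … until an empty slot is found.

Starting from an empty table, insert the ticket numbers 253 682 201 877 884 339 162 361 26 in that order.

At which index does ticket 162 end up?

0

253: h=8 => slot 8
682: h=8, probe 8,9 => slot 9
201: h=8, probe 8,9,10 => slot 10
877: h=8, probe 8,9,10,11 => slot 11
884: h=5 => slot 5
339: h=12 => slot 12
162: h=8, probe 8,9,10,11,12,0 => slot 0
361: h=10, probe 10,11,12,0,1 => slot 1
26: h=5, probe 5,6 => slot 6
Table: [162, 361, -, -, -, 884, 26, -, 253, 682, 201, 877, 339]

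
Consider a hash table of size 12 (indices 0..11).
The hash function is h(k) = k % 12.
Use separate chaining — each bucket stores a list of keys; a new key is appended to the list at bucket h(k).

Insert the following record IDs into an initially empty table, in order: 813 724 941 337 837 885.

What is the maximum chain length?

3

813 → bucket 9
724 → bucket 4
941 → bucket 5
337 → bucket 1
837 → bucket 9 (collision)
885 → bucket 9 (collision)
Final buckets:
0: _
1: 337
2: _
3: _
4: 724
5: 941
6: _
7: _
8: _
9: 813 -> 837 -> 885
10: _
11: _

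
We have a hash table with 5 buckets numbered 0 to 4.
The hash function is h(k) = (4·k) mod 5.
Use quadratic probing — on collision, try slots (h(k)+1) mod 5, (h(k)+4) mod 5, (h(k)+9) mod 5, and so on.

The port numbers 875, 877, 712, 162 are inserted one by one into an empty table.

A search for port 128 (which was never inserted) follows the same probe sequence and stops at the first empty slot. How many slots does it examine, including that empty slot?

Insert 875: h=0, slot 0 empty -> index 0.
Insert 877: h=3, slot 3 empty -> index 3.
Insert 712: h=3, slot 3 occupied -> index 4.
Insert 162: h=3, slots 3,4 occupied -> index 2.
Table: [875, ., 162, 877, 712]
Lookup 128: h=2, probe 2,3,1 → slot 1 empty, not found.

3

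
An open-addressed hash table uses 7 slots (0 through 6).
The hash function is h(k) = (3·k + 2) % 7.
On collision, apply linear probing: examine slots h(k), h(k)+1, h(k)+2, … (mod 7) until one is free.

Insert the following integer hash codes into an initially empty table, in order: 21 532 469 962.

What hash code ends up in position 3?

21 hashes to 2; slot 2 is free → place at 2.
532 hashes to 2; 2 taken → place at 3.
469 hashes to 2; 2,3 taken → place at 4.
962 hashes to 4; 4 taken → place at 5.
Table: [., ., 21, 532, 469, 962, .]

532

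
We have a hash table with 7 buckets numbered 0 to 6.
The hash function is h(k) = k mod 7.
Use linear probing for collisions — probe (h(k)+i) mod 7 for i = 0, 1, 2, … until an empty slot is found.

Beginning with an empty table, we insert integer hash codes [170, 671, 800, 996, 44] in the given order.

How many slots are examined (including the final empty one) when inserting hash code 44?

Insert 170: h=2, slot 2 empty => index 2.
Insert 671: h=6, slot 6 empty => index 6.
Insert 800: h=2, slot 2 occupied => index 3.
Insert 996: h=2, slots 2,3 occupied => index 4.
Insert 44: h=2, slots 2,3,4 occupied => index 5.
Table: [—, —, 170, 800, 996, 44, 671]

4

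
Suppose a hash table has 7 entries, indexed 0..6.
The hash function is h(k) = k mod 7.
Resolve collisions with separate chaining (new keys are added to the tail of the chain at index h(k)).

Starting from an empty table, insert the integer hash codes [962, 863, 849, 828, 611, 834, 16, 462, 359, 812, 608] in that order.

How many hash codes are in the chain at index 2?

962 -> bucket 3
863 -> bucket 2
849 -> bucket 2 (collision)
828 -> bucket 2 (collision)
611 -> bucket 2 (collision)
834 -> bucket 1
16 -> bucket 2 (collision)
462 -> bucket 0
359 -> bucket 2 (collision)
812 -> bucket 0 (collision)
608 -> bucket 6
Final buckets:
0: 462 -> 812
1: 834
2: 863 -> 849 -> 828 -> 611 -> 16 -> 359
3: 962
4: _
5: _
6: 608

6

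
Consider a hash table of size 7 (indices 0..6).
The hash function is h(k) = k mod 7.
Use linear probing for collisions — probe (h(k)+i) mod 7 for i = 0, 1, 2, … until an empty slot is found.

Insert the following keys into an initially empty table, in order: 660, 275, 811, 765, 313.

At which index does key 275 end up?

660 hashes to 2; slot 2 is free => place at 2.
275 hashes to 2; 2 taken => place at 3.
811 hashes to 6; slot 6 is free => place at 6.
765 hashes to 2; 2,3 taken => place at 4.
313 hashes to 5; slot 5 is free => place at 5.
Table: [_, _, 660, 275, 765, 313, 811]

3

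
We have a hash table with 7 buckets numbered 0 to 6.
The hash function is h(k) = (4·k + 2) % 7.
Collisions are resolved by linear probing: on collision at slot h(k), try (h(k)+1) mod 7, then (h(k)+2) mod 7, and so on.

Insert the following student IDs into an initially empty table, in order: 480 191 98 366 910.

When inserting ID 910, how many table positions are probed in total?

5

Insert 480: h=4, slot 4 empty → index 4.
Insert 191: h=3, slot 3 empty → index 3.
Insert 98: h=2, slot 2 empty → index 2.
Insert 366: h=3, slots 3,4 occupied → index 5.
Insert 910: h=2, slots 2,3,4,5 occupied → index 6.
Table: [-, -, 98, 191, 480, 366, 910]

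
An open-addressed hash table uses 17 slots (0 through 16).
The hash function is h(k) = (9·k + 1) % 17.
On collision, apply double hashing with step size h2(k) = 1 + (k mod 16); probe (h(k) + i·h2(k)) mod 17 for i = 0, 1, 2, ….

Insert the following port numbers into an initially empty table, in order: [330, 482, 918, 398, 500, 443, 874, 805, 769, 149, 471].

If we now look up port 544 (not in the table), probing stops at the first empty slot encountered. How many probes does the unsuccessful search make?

330: h=13 → slot 13
482: h=4 → slot 4
918: h=1 → slot 1
398: h=13, h2=15, probe 13,11 → slot 11
500: h=13, h2=5, probe 13,1,6 → slot 6
443: h=10 → slot 10
874: h=13, h2=11, probe 13,7 → slot 7
805: h=4, h2=6, probe 4,10,16 → slot 16
769: h=3 → slot 3
149: h=16, h2=6, probe 16,5 → slot 5
471: h=7, h2=8, probe 7,15 → slot 15
Table: [., 918, ., 769, 482, 149, 500, 874, ., ., 443, 398, ., 330, ., 471, 805]
Lookup 544: h=1, h2=1, probe 1,2 → slot 2 empty, not found.

2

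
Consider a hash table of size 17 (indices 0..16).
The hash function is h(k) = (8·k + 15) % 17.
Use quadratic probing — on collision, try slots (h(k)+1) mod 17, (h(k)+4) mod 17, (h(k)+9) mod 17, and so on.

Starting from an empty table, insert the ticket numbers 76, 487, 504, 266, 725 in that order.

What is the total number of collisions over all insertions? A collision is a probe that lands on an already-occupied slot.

6

Insert 76: h=11, slot 11 empty => index 11.
Insert 487: h=1, slot 1 empty => index 1.
Insert 504: h=1, slot 1 occupied => index 2.
Insert 266: h=1, slots 1,2 occupied => index 5.
Insert 725: h=1, slots 1,2,5 occupied => index 10.
Table: [-, 487, 504, -, -, 266, -, -, -, -, 725, 76, -, -, -, -, -]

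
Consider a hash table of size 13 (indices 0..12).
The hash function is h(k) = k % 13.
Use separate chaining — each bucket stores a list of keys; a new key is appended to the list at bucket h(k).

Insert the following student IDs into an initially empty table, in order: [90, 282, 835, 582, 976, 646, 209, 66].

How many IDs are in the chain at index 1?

Insert 90: h=12, bucket 12 empty -> new chain.
Insert 282: h=9, bucket 9 empty -> new chain.
Insert 835: h=3, bucket 3 empty -> new chain.
Insert 582: h=10, bucket 10 empty -> new chain.
Insert 976: h=1, bucket 1 empty -> new chain.
Insert 646: h=9, bucket 9 nonempty -> append to chain.
Insert 209: h=1, bucket 1 nonempty -> append to chain.
Insert 66: h=1, bucket 1 nonempty -> append to chain.
Final buckets:
0: .
1: 976 -> 209 -> 66
2: .
3: 835
4: .
5: .
6: .
7: .
8: .
9: 282 -> 646
10: 582
11: .
12: 90

3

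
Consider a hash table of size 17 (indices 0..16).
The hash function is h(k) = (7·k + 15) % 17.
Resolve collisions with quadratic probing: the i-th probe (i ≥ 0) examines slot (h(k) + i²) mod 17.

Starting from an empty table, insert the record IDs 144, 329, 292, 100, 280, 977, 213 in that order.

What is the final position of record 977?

7

144: h=3 -> slot 3
329: h=6 -> slot 6
292: h=2 -> slot 2
100: h=1 -> slot 1
280: h=3, probe 3,4 -> slot 4
977: h=3, probe 3,4,7 -> slot 7
213: h=10 -> slot 10
Table: [., 100, 292, 144, 280, ., 329, 977, ., ., 213, ., ., ., ., ., .]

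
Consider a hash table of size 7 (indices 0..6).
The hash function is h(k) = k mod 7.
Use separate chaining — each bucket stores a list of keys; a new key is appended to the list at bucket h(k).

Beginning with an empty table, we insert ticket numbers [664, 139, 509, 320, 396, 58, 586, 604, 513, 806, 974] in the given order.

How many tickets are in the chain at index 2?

664 → bucket 6
139 → bucket 6 (collision)
509 → bucket 5
320 → bucket 5 (collision)
396 → bucket 4
58 → bucket 2
586 → bucket 5 (collision)
604 → bucket 2 (collision)
513 → bucket 2 (collision)
806 → bucket 1
974 → bucket 1 (collision)
Final buckets:
0: _
1: 806 -> 974
2: 58 -> 604 -> 513
3: _
4: 396
5: 509 -> 320 -> 586
6: 664 -> 139

3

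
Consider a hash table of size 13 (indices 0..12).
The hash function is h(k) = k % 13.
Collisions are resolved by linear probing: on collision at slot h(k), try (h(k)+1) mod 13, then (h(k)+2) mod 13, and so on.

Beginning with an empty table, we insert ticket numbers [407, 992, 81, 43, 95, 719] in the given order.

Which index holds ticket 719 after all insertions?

Insert 407: h=4, slot 4 empty => index 4.
Insert 992: h=4, slot 4 occupied => index 5.
Insert 81: h=3, slot 3 empty => index 3.
Insert 43: h=4, slots 4,5 occupied => index 6.
Insert 95: h=4, slots 4,5,6 occupied => index 7.
Insert 719: h=4, slots 4,5,6,7 occupied => index 8.
Table: [—, —, —, 81, 407, 992, 43, 95, 719, —, —, —, —]

8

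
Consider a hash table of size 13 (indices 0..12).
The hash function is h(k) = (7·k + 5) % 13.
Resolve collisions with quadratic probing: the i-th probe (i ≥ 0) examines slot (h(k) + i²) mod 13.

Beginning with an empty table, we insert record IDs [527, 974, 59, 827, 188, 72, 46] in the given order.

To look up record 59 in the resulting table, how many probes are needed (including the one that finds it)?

527 hashes to 2; slot 2 is free → place at 2.
974 hashes to 11; slot 11 is free → place at 11.
59 hashes to 2; 2 taken → place at 3.
827 hashes to 9; slot 9 is free → place at 9.
188 hashes to 8; slot 8 is free → place at 8.
72 hashes to 2; 2,3 taken → place at 6.
46 hashes to 2; 2,3,6,11 taken → place at 5.
Table: [—, —, 527, 59, —, 46, 72, —, 188, 827, —, 974, —]
Lookup 59: h=2, probe 2,3 → found at 3.

2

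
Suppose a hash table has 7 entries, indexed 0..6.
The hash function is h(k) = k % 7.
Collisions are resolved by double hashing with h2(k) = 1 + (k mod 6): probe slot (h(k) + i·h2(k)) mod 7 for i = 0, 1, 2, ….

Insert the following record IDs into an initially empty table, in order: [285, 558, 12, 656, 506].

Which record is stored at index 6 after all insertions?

558

285: h=5 => slot 5
558: h=5, h2=1, probe 5,6 => slot 6
12: h=5, h2=1, probe 5,6,0 => slot 0
656: h=5, h2=3, probe 5,1 => slot 1
506: h=2 => slot 2
Table: [12, 656, 506, ., ., 285, 558]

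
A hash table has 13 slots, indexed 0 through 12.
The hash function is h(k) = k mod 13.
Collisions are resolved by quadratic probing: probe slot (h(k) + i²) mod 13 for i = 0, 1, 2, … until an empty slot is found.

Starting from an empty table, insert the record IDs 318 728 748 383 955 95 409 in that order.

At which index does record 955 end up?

2

318 hashes to 6; slot 6 is free → place at 6.
728 hashes to 0; slot 0 is free → place at 0.
748 hashes to 7; slot 7 is free → place at 7.
383 hashes to 6; 6,7 taken → place at 10.
955 hashes to 6; 6,7,10 taken → place at 2.
95 hashes to 4; slot 4 is free → place at 4.
409 hashes to 6; 6,7,10,2 taken → place at 9.
Table: [728, —, 955, —, 95, —, 318, 748, —, 409, 383, —, —]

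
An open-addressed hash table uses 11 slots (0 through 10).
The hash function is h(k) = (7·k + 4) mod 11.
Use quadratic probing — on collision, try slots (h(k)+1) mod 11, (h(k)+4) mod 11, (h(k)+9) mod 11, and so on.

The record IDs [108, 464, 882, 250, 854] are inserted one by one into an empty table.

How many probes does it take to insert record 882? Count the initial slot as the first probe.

2

108 hashes to 1; slot 1 is free → place at 1.
464 hashes to 7; slot 7 is free → place at 7.
882 hashes to 7; 7 taken → place at 8.
250 hashes to 5; slot 5 is free → place at 5.
854 hashes to 9; slot 9 is free → place at 9.
Table: [., 108, ., ., ., 250, ., 464, 882, 854, .]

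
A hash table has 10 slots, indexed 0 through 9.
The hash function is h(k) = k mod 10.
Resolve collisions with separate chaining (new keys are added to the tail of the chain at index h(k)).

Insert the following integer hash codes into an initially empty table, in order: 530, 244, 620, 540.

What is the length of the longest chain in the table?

3

Insert 530: h=0, bucket 0 empty -> new chain.
Insert 244: h=4, bucket 4 empty -> new chain.
Insert 620: h=0, bucket 0 nonempty -> append to chain.
Insert 540: h=0, bucket 0 nonempty -> append to chain.
Final buckets:
0: 530 -> 620 -> 540
1: ∅
2: ∅
3: ∅
4: 244
5: ∅
6: ∅
7: ∅
8: ∅
9: ∅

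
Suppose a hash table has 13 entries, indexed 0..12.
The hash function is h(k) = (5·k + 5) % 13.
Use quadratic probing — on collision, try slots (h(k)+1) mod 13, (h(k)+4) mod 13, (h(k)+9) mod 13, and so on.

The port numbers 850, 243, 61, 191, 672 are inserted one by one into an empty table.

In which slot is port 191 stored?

850: h=4 -> slot 4
243: h=11 -> slot 11
61: h=11, probe 11,12 -> slot 12
191: h=11, probe 11,12,2 -> slot 2
672: h=11, probe 11,12,2,7 -> slot 7
Table: [∅, ∅, 191, ∅, 850, ∅, ∅, 672, ∅, ∅, ∅, 243, 61]

2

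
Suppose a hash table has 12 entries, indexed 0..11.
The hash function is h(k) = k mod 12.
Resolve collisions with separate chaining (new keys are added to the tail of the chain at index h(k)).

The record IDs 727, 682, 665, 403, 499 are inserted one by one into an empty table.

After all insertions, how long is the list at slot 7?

727 → bucket 7
682 → bucket 10
665 → bucket 5
403 → bucket 7 (collision)
499 → bucket 7 (collision)
Final buckets:
0: —
1: —
2: —
3: —
4: —
5: 665
6: —
7: 727 -> 403 -> 499
8: —
9: —
10: 682
11: —

3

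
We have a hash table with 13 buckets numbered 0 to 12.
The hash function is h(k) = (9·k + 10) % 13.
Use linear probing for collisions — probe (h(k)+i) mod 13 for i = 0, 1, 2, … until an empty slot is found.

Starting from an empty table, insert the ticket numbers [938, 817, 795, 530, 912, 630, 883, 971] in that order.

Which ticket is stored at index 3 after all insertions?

938 hashes to 2; slot 2 is free → place at 2.
817 hashes to 5; slot 5 is free → place at 5.
795 hashes to 2; 2 taken → place at 3.
530 hashes to 9; slot 9 is free → place at 9.
912 hashes to 2; 2,3 taken → place at 4.
630 hashes to 12; slot 12 is free → place at 12.
883 hashes to 1; slot 1 is free → place at 1.
971 hashes to 0; slot 0 is free → place at 0.
Table: [971, 883, 938, 795, 912, 817, ∅, ∅, ∅, 530, ∅, ∅, 630]

795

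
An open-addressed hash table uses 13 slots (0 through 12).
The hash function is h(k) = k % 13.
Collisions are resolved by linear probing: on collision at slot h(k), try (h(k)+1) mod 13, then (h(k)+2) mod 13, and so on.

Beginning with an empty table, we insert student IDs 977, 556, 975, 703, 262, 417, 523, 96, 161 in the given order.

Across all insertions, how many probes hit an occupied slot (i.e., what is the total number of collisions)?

Insert 977: h=2, slot 2 empty -> index 2.
Insert 556: h=10, slot 10 empty -> index 10.
Insert 975: h=0, slot 0 empty -> index 0.
Insert 703: h=1, slot 1 empty -> index 1.
Insert 262: h=2, slot 2 occupied -> index 3.
Insert 417: h=1, slots 1,2,3 occupied -> index 4.
Insert 523: h=3, slots 3,4 occupied -> index 5.
Insert 96: h=5, slot 5 occupied -> index 6.
Insert 161: h=5, slots 5,6 occupied -> index 7.
Table: [975, 703, 977, 262, 417, 523, 96, 161, _, _, 556, _, _]

9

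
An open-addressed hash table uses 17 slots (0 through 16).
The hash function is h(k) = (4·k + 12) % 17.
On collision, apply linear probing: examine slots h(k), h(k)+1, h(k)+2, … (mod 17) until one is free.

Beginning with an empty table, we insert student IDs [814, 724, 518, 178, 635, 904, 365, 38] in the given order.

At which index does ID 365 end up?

12

814: h=4 → slot 4
724: h=1 → slot 1
518: h=10 → slot 10
178: h=10, probe 10,11 → slot 11
635: h=2 → slot 2
904: h=7 → slot 7
365: h=10, probe 10,11,12 → slot 12
38: h=11, probe 11,12,13 → slot 13
Table: [_, 724, 635, _, 814, _, _, 904, _, _, 518, 178, 365, 38, _, _, _]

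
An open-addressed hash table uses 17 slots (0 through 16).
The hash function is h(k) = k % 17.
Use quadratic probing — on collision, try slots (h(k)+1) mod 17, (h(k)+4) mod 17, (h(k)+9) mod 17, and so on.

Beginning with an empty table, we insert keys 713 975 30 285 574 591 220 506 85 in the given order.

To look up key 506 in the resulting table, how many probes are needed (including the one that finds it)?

Insert 713: h=16, slot 16 empty → index 16.
Insert 975: h=6, slot 6 empty → index 6.
Insert 30: h=13, slot 13 empty → index 13.
Insert 285: h=13, slot 13 occupied → index 14.
Insert 574: h=13, slots 13,14 occupied → index 0.
Insert 591: h=13, slots 13,14,0 occupied → index 5.
Insert 220: h=16, slots 16,0 occupied → index 3.
Insert 506: h=13, slots 13,14,0,5 occupied → index 12.
Insert 85: h=0, slot 0 occupied → index 1.
Table: [574, 85, ., 220, ., 591, 975, ., ., ., ., ., 506, 30, 285, ., 713]
Lookup 506: h=13, probe 13,14,0,5,12 → found at 12.

5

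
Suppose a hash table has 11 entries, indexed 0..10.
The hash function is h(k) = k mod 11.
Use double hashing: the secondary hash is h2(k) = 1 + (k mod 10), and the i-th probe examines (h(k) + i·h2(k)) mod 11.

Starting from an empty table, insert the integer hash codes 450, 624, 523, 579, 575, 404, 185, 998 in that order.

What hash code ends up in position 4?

450: h=10 -> slot 10
624: h=8 -> slot 8
523: h=6 -> slot 6
579: h=7 -> slot 7
575: h=3 -> slot 3
404: h=8, h2=5, probe 8,2 -> slot 2
185: h=9 -> slot 9
998: h=8, h2=9, probe 8,6,4 -> slot 4
Table: [_, _, 404, 575, 998, _, 523, 579, 624, 185, 450]

998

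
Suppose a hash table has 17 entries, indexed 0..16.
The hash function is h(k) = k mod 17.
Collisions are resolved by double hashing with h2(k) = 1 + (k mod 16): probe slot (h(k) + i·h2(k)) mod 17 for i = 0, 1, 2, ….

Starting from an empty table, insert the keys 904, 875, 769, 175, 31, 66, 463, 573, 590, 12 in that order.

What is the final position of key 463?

Insert 904: h=3, slot 3 empty => index 3.
Insert 875: h=8, slot 8 empty => index 8.
Insert 769: h=4, slot 4 empty => index 4.
Insert 175: h=5, slot 5 empty => index 5.
Insert 31: h=14, slot 14 empty => index 14.
Insert 66: h=15, slot 15 empty => index 15.
Insert 463: h=4, h2=16, slots 4,3 occupied => index 2.
Insert 573: h=12, slot 12 empty => index 12.
Insert 590: h=12, h2=15, slot 12 occupied => index 10.
Insert 12: h=12, h2=13, slots 12,8,4 occupied => index 0.
Table: [12, ., 463, 904, 769, 175, ., ., 875, ., 590, ., 573, ., 31, 66, .]

2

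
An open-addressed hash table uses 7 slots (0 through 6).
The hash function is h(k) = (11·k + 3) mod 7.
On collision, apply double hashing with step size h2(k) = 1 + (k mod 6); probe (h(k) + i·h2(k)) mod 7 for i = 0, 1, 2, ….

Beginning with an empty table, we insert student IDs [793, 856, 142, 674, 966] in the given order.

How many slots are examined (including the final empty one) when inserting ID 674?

793 hashes to 4; slot 4 is free => place at 4.
856 hashes to 4, h2=5; 4 taken => place at 2.
142 hashes to 4, h2=5; 4,2 taken => place at 0.
674 hashes to 4, h2=3; 4,0 taken => place at 3.
966 hashes to 3, h2=1; 3,4 taken => place at 5.
Table: [142, -, 856, 674, 793, 966, -]

3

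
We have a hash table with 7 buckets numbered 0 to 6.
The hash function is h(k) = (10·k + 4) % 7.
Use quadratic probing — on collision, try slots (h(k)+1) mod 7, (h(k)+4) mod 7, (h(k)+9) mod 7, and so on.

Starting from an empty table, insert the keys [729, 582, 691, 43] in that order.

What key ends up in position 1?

Insert 729: h=0, slot 0 empty → index 0.
Insert 582: h=0, slot 0 occupied → index 1.
Insert 691: h=5, slot 5 empty → index 5.
Insert 43: h=0, slots 0,1 occupied → index 4.
Table: [729, 582, ., ., 43, 691, .]

582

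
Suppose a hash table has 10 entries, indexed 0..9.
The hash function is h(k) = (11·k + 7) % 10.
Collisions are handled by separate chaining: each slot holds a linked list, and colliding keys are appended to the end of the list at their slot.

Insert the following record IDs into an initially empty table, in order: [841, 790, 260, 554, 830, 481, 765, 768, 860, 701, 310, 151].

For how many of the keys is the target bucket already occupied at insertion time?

Insert 841: h=8, bucket 8 empty -> new chain.
Insert 790: h=7, bucket 7 empty -> new chain.
Insert 260: h=7, bucket 7 nonempty -> append to chain.
Insert 554: h=1, bucket 1 empty -> new chain.
Insert 830: h=7, bucket 7 nonempty -> append to chain.
Insert 481: h=8, bucket 8 nonempty -> append to chain.
Insert 765: h=2, bucket 2 empty -> new chain.
Insert 768: h=5, bucket 5 empty -> new chain.
Insert 860: h=7, bucket 7 nonempty -> append to chain.
Insert 701: h=8, bucket 8 nonempty -> append to chain.
Insert 310: h=7, bucket 7 nonempty -> append to chain.
Insert 151: h=8, bucket 8 nonempty -> append to chain.
Final buckets:
0: _
1: 554
2: 765
3: _
4: _
5: 768
6: _
7: 790 -> 260 -> 830 -> 860 -> 310
8: 841 -> 481 -> 701 -> 151
9: _

7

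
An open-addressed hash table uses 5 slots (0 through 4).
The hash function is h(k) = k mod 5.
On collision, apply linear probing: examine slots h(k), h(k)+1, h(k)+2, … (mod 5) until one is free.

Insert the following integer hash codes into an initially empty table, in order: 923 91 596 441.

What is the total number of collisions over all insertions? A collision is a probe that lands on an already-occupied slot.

Insert 923: h=3, slot 3 empty -> index 3.
Insert 91: h=1, slot 1 empty -> index 1.
Insert 596: h=1, slot 1 occupied -> index 2.
Insert 441: h=1, slots 1,2,3 occupied -> index 4.
Table: [-, 91, 596, 923, 441]

4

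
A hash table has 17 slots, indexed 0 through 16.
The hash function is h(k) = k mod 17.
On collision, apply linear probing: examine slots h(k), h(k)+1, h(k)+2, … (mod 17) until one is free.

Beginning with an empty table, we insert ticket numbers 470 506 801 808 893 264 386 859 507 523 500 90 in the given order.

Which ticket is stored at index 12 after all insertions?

264

470 hashes to 11; slot 11 is free → place at 11.
506 hashes to 13; slot 13 is free → place at 13.
801 hashes to 2; slot 2 is free → place at 2.
808 hashes to 9; slot 9 is free → place at 9.
893 hashes to 9; 9 taken → place at 10.
264 hashes to 9; 9,10,11 taken → place at 12.
386 hashes to 12; 12,13 taken → place at 14.
859 hashes to 9; 9,10,11,12,13,14 taken → place at 15.
507 hashes to 14; 14,15 taken → place at 16.
523 hashes to 13; 13,14,15,16 taken → place at 0.
500 hashes to 7; slot 7 is free → place at 7.
90 hashes to 5; slot 5 is free → place at 5.
Table: [523, _, 801, _, _, 90, _, 500, _, 808, 893, 470, 264, 506, 386, 859, 507]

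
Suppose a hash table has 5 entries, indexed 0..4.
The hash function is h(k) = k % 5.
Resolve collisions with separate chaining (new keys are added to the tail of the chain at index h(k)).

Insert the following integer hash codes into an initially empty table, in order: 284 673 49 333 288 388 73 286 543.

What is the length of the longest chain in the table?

6

Insert 284: h=4, bucket 4 empty -> new chain.
Insert 673: h=3, bucket 3 empty -> new chain.
Insert 49: h=4, bucket 4 nonempty -> append to chain.
Insert 333: h=3, bucket 3 nonempty -> append to chain.
Insert 288: h=3, bucket 3 nonempty -> append to chain.
Insert 388: h=3, bucket 3 nonempty -> append to chain.
Insert 73: h=3, bucket 3 nonempty -> append to chain.
Insert 286: h=1, bucket 1 empty -> new chain.
Insert 543: h=3, bucket 3 nonempty -> append to chain.
Final buckets:
0: —
1: 286
2: —
3: 673 -> 333 -> 288 -> 388 -> 73 -> 543
4: 284 -> 49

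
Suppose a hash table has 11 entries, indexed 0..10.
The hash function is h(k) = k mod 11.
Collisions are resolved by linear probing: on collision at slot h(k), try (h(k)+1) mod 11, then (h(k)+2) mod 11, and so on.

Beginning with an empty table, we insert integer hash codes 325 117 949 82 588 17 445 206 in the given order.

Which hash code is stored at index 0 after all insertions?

Insert 325: h=6, slot 6 empty => index 6.
Insert 117: h=7, slot 7 empty => index 7.
Insert 949: h=3, slot 3 empty => index 3.
Insert 82: h=5, slot 5 empty => index 5.
Insert 588: h=5, slots 5,6,7 occupied => index 8.
Insert 17: h=6, slots 6,7,8 occupied => index 9.
Insert 445: h=5, slots 5,6,7,8,9 occupied => index 10.
Insert 206: h=8, slots 8,9,10 occupied => index 0.
Table: [206, _, _, 949, _, 82, 325, 117, 588, 17, 445]

206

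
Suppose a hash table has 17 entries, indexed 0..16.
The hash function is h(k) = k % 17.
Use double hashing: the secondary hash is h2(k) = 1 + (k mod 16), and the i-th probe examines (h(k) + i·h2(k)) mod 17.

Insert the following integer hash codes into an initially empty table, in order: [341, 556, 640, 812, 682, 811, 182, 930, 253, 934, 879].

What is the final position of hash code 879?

341 hashes to 1; slot 1 is free → place at 1.
556 hashes to 12; slot 12 is free → place at 12.
640 hashes to 11; slot 11 is free → place at 11.
812 hashes to 13; slot 13 is free → place at 13.
682 hashes to 2; slot 2 is free → place at 2.
811 hashes to 12, h2=12; 12 taken → place at 7.
182 hashes to 12, h2=7; 12,2 taken → place at 9.
930 hashes to 12, h2=3; 12 taken → place at 15.
253 hashes to 15, h2=14; 15,12,9 taken → place at 6.
934 hashes to 16; slot 16 is free → place at 16.
879 hashes to 12, h2=16; 12,11 taken → place at 10.
Table: [-, 341, 682, -, -, -, 253, 811, -, 182, 879, 640, 556, 812, -, 930, 934]

10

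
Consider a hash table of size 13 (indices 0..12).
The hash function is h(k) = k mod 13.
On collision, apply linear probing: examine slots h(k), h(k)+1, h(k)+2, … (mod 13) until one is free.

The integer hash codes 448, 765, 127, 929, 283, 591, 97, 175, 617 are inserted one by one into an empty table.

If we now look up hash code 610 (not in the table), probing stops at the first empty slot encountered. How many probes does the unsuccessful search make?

4

Insert 448: h=6, slot 6 empty -> index 6.
Insert 765: h=11, slot 11 empty -> index 11.
Insert 127: h=10, slot 10 empty -> index 10.
Insert 929: h=6, slot 6 occupied -> index 7.
Insert 283: h=10, slots 10,11 occupied -> index 12.
Insert 591: h=6, slots 6,7 occupied -> index 8.
Insert 97: h=6, slots 6,7,8 occupied -> index 9.
Insert 175: h=6, slots 6,7,8,9,10,11,12 occupied -> index 0.
Insert 617: h=6, slots 6,7,8,9,10,11,12,0 occupied -> index 1.
Table: [175, 617, —, —, —, —, 448, 929, 591, 97, 127, 765, 283]
Lookup 610: h=12, probe 12,0,1,2 → slot 2 empty, not found.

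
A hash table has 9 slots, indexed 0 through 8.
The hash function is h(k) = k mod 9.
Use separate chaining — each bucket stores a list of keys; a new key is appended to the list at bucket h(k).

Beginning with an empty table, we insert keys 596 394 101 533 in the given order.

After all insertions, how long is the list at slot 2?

596 → bucket 2
394 → bucket 7
101 → bucket 2 (collision)
533 → bucket 2 (collision)
Final buckets:
0: _
1: _
2: 596 -> 101 -> 533
3: _
4: _
5: _
6: _
7: 394
8: _

3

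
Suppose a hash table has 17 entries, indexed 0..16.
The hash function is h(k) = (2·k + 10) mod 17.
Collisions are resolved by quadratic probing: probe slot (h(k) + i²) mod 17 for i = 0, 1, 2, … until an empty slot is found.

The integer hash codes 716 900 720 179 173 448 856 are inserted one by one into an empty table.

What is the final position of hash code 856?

9

Insert 716: h=14, slot 14 empty -> index 14.
Insert 900: h=8, slot 8 empty -> index 8.
Insert 720: h=5, slot 5 empty -> index 5.
Insert 179: h=11, slot 11 empty -> index 11.
Insert 173: h=16, slot 16 empty -> index 16.
Insert 448: h=5, slot 5 occupied -> index 6.
Insert 856: h=5, slots 5,6 occupied -> index 9.
Table: [∅, ∅, ∅, ∅, ∅, 720, 448, ∅, 900, 856, ∅, 179, ∅, ∅, 716, ∅, 173]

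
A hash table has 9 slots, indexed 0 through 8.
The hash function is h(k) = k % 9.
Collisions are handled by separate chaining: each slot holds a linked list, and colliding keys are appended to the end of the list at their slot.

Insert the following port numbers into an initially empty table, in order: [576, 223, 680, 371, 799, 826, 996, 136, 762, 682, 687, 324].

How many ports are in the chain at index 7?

Insert 576: h=0, bucket 0 empty -> new chain.
Insert 223: h=7, bucket 7 empty -> new chain.
Insert 680: h=5, bucket 5 empty -> new chain.
Insert 371: h=2, bucket 2 empty -> new chain.
Insert 799: h=7, bucket 7 nonempty -> append to chain.
Insert 826: h=7, bucket 7 nonempty -> append to chain.
Insert 996: h=6, bucket 6 empty -> new chain.
Insert 136: h=1, bucket 1 empty -> new chain.
Insert 762: h=6, bucket 6 nonempty -> append to chain.
Insert 682: h=7, bucket 7 nonempty -> append to chain.
Insert 687: h=3, bucket 3 empty -> new chain.
Insert 324: h=0, bucket 0 nonempty -> append to chain.
Final buckets:
0: 576 -> 324
1: 136
2: 371
3: 687
4: -
5: 680
6: 996 -> 762
7: 223 -> 799 -> 826 -> 682
8: -

4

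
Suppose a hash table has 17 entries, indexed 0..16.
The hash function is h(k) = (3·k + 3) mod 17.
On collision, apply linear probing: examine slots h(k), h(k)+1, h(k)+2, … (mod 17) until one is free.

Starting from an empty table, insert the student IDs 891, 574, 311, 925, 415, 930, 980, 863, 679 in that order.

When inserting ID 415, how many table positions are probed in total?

Insert 891: h=7, slot 7 empty => index 7.
Insert 574: h=8, slot 8 empty => index 8.
Insert 311: h=1, slot 1 empty => index 1.
Insert 925: h=7, slots 7,8 occupied => index 9.
Insert 415: h=7, slots 7,8,9 occupied => index 10.
Insert 930: h=5, slot 5 empty => index 5.
Insert 980: h=2, slot 2 empty => index 2.
Insert 863: h=8, slots 8,9,10 occupied => index 11.
Insert 679: h=0, slot 0 empty => index 0.
Table: [679, 311, 980, _, _, 930, _, 891, 574, 925, 415, 863, _, _, _, _, _]

4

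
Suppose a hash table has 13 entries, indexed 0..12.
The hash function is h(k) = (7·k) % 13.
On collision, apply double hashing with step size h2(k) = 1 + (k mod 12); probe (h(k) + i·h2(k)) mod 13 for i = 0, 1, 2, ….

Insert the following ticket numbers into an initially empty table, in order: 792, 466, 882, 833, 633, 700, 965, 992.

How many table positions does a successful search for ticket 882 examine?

3

Insert 792: h=6, slot 6 empty → index 6.
Insert 466: h=12, slot 12 empty → index 12.
Insert 882: h=12, h2=7, slots 12,6 occupied → index 0.
Insert 833: h=7, slot 7 empty → index 7.
Insert 633: h=11, slot 11 empty → index 11.
Insert 700: h=12, h2=5, slot 12 occupied → index 4.
Insert 965: h=8, slot 8 empty → index 8.
Insert 992: h=2, slot 2 empty → index 2.
Table: [882, -, 992, -, 700, -, 792, 833, 965, -, -, 633, 466]
Lookup 882: h=12, h2=7, probe 12,6,0 → found at 0.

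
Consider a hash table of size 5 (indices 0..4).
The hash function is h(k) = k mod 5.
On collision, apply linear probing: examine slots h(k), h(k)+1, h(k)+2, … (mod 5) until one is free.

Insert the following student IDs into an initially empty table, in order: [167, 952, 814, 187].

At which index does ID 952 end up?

Insert 167: h=2, slot 2 empty -> index 2.
Insert 952: h=2, slot 2 occupied -> index 3.
Insert 814: h=4, slot 4 empty -> index 4.
Insert 187: h=2, slots 2,3,4 occupied -> index 0.
Table: [187, ., 167, 952, 814]

3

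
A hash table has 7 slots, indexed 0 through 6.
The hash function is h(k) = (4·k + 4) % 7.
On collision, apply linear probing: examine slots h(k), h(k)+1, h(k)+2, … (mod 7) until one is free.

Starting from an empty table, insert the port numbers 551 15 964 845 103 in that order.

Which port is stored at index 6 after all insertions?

103

Insert 551: h=3, slot 3 empty => index 3.
Insert 15: h=1, slot 1 empty => index 1.
Insert 964: h=3, slot 3 occupied => index 4.
Insert 845: h=3, slots 3,4 occupied => index 5.
Insert 103: h=3, slots 3,4,5 occupied => index 6.
Table: [., 15, ., 551, 964, 845, 103]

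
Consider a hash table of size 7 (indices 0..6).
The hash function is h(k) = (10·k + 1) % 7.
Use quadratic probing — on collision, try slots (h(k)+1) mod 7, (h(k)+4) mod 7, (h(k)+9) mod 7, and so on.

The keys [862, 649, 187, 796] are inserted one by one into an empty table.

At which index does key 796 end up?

6

Insert 862: h=4, slot 4 empty => index 4.
Insert 649: h=2, slot 2 empty => index 2.
Insert 187: h=2, slot 2 occupied => index 3.
Insert 796: h=2, slots 2,3 occupied => index 6.
Table: [_, _, 649, 187, 862, _, 796]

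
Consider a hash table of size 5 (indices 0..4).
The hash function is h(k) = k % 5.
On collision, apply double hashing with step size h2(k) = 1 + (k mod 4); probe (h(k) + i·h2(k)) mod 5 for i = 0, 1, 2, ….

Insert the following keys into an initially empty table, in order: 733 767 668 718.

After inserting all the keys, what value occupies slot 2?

767

733 hashes to 3; slot 3 is free → place at 3.
767 hashes to 2; slot 2 is free → place at 2.
668 hashes to 3, h2=1; 3 taken → place at 4.
718 hashes to 3, h2=3; 3 taken → place at 1.
Table: [∅, 718, 767, 733, 668]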